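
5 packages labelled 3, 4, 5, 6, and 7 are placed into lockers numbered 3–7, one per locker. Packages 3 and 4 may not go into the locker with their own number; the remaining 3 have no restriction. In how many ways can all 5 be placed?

Let Aᵢ (for i ∈ {3, 4}) be the placements that put package i in its forbidden locker. Any j of these fix j positions, leaving (5−j)! ways to fill the rest, and there are C(2,j) ways to pick which j.
By inclusion–exclusion, the number of valid placements is Σ_{j=0}^{2} (−1)^j C(2,j)·(5−j)!.
Computing: 120 − 48 + 6 = 78.

78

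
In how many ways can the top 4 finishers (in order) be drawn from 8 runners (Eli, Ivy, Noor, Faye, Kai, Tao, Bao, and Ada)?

There are 8 choices for 1st place, 7 for 2nd, and so on down to 5 for position 4.
That gives 8 × 7 × 6 × 5 = 1680.

1680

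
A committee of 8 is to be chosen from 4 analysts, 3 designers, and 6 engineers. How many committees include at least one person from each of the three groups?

Total 8-person selections from all 13: C(13,8) = 1287.
Subtract selections that omit an entire group: no analysts → C(9,8) = 9; no designers → C(10,8) = 45; no engineers → C(7,8) = 0.
Add back selections omitting two groups (i.e. drawn from a single group): C(4,8) + C(3,8) + C(6,8) = 0.
By inclusion–exclusion: 1287 − 54 + 0 = 1233.

1233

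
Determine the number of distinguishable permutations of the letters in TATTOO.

The 6 letters of TATTOO have repeats: O appearing twice and T appearing 3 times.
So there are 6! / (3!·2!) = 60 distinguishable arrangements.

60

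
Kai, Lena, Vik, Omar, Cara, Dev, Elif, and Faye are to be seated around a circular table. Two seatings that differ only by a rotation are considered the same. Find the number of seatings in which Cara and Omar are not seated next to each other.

Without the restriction there are (7)! = 5040 seatings.
Those with Cara next to Omar: fuse the pair into one unit and seat 7 units around a circle — 2·(6)! = 1440.
Subtracting, 5040 − 1440 = 3600.

3600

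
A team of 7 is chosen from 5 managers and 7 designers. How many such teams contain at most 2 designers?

Split by how many designers are chosen (0 through 2).
Sum: C(7,0)·C(5,7) + C(7,1)·C(5,6) + C(7,2)·C(5,5) = 0 + 0 + 21 = 21.

21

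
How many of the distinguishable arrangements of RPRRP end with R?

Fix R in the last position and arrange the remaining 4 letters.
Those 4 letters have P appearing twice and R appearing twice, giving (4)!/(2!·2!) = 6.

6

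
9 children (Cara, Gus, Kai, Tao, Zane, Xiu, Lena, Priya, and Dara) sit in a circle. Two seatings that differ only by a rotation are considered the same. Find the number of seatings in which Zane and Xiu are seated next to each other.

10080

Treat {Zane, Xiu} as one unit (2 internal orders) and seat the resulting 8 units around the table: (7)! circular arrangements.
So 2 × (7)! = 2 × 5040 = 10080.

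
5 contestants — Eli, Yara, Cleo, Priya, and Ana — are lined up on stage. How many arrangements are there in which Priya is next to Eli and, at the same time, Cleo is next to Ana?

Treat {Priya,Eli} as one block (2 orders) and {Cleo,Ana} as another (2 orders).
That leaves 3 units to arrange: 2 × 2 × 3! = 4 × 6 = 24.

24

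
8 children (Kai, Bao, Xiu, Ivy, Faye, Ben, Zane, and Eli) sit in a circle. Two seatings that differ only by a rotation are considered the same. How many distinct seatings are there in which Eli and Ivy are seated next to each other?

Glue Eli and Ivy into a block (2 internal orders). Seating 7 units around a circle gives (6)! arrangements.
So 2 × (6)! = 2 × 720 = 1440.

1440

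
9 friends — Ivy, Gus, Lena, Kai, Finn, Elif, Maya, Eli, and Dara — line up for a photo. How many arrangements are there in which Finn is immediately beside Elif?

Glue Finn and Elif into one block (2 internal orders), leaving 8 units to arrange in a row.
That gives 2 × 8! = 2 × 40320 = 80640.

80640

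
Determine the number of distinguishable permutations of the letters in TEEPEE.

The 6 letters of TEEPEE have repeats: E appearing 4 times.
So there are 6! / (4!) = 30 distinguishable arrangements.

30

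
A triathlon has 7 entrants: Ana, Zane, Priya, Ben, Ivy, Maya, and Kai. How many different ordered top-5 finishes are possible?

2520

This is an ordered selection of 5 from 7: P(7,5).
That gives 7 × 6 × 5 × 4 × 3 = 2520.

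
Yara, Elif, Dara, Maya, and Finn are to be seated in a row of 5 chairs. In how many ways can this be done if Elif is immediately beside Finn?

48

Glue Elif and Finn into one block (2 internal orders), leaving 4 units to arrange in a row.
So the count is 2·(4)! = 48.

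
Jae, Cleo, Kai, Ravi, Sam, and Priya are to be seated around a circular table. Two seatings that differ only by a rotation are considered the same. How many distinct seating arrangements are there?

120

Fix one person's seat to break rotational symmetry; the remaining 5 people can be arranged in (5)! = 120 ways.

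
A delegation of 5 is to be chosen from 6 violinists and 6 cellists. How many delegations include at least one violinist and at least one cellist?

780

Unrestricted: C(12,5) = 792 ways to pick any 5 of the 12.
Selections missing a whole group: no violinists → C(6,5) = 6; no cellists → C(6,5) = 6.
Both groups omitted at once is impossible, so 792 − 12 = 780.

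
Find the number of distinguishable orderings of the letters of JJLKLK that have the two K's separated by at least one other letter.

Total arrangements of JJLKLK: 6!/(2!·2!·2!) = 90.
If the two K's are adjacent, glue them into one block, leaving 5 items to arrange: (5)!/(2!·2!) = 30 ways.
Hence 90 − 30 = 60.

60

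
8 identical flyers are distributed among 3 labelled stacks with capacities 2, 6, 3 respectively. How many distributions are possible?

By stars and bars, unrestricted non-negative solutions to x_1+…+x_3 = 8 number C(8+2,2) = 45.
Subtract solutions that violate a single cap (substitute x_i' = x_i − (cap_i+1)): x_1 ≥ 3 gives C(7,2) = 21; x_2 ≥ 7 gives C(3,2) = 3; x_3 ≥ 4 gives C(6,2) = 15. Together 39.
Add back pairs where two caps are both exceeded: 0 + 3 + 0 = 3.
By inclusion–exclusion the count is 45 − 39 + 3 = 9.

9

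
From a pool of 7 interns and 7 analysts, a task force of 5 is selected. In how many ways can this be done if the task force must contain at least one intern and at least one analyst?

1960

With no constraint there are C(14,5) = 2002 possible selections.
Selections missing a whole group: no interns → C(7,5) = 21; no analysts → C(7,5) = 21.
Both groups omitted at once is impossible, so 2002 − 42 = 1960.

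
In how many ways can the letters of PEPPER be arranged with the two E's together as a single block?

20

Treat the 2 copies of E as a single block. The multiset to arrange is then {EE, P, P, P, R}, 5 items in all.
That gives (5)!/(3!) = 20 arrangements.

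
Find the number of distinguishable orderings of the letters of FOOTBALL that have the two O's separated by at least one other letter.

7560

There are 8!/(2!·2!) = 10080 arrangements of FOOTBALL in total.
Arrangements with the O's together: treat OO as one letter, giving (7)!/(2!) = 2520.
Subtracting, 10080 − 2520 = 7560 arrangements keep the O's apart.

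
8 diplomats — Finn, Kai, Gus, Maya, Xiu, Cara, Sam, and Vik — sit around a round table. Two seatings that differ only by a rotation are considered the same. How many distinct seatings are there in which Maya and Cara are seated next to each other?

1440

Glue Maya and Cara into a block (2 internal orders). Seating 7 units around a circle gives (6)! arrangements.
So 2 × (6)! = 2 × 720 = 1440.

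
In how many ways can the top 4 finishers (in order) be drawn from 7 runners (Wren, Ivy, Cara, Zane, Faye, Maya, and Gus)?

There are 7 choices for 1st place, 6 for 2nd, and so on down to 4 for position 4.
That gives 7 × 6 × 5 × 4 = 840.

840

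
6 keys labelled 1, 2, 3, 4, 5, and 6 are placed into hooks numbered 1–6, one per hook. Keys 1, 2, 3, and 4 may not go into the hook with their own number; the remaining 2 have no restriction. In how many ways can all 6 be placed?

362

Let Aᵢ (for 1 ≤ i ≤ 4) be the placements that put key i in its forbidden hook. Any j of these fix j positions, leaving (6−j)! ways to fill the rest, and there are C(4,j) ways to pick which j.
By inclusion–exclusion, the number of valid placements is Σ_{j=0}^{4} (−1)^j C(4,j)·(6−j)!.
Computing: 720 − 480 + 144 − 24 + 2 = 362.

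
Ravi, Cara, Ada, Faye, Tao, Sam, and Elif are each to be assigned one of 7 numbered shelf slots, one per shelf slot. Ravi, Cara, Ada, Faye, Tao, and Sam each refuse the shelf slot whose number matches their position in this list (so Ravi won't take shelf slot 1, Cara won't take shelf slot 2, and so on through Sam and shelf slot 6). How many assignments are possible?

Let Aᵢ (for 1 ≤ i ≤ 6) be the placements that put person i in their forbidden shelf slot. Any j of these fix j positions, leaving (7−j)! ways to fill the rest, and there are C(6,j) ways to pick which j.
By inclusion–exclusion, the number of valid placements is Σ_{j=0}^{6} (−1)^j C(6,j)·(7−j)!.
Computing: 5040 − 4320 + 1800 − 480 + 90 − 12 + 1 = 2119.

2119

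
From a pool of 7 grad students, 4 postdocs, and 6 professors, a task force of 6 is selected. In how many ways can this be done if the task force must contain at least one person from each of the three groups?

Total 6-person selections from all 17: C(17,6) = 12376.
Subtract selections that omit an entire group: no grad students → C(10,6) = 210; no postdocs → C(13,6) = 1716; no professors → C(11,6) = 462.
Add back selections omitting two groups (i.e. drawn from a single group): C(7,6) + C(4,6) + C(6,6) = 8.
By inclusion–exclusion: 12376 − 2388 + 8 = 9996.

9996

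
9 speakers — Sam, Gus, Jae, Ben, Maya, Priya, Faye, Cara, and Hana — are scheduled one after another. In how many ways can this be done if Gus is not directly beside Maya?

There are 9! = 362880 arrangements in all. If Gus and Maya are adjacent, merging them into one block gives 2·(8)! = 80640 arrangements.
Complementary counting: 362880 − 80640 = 282240.

282240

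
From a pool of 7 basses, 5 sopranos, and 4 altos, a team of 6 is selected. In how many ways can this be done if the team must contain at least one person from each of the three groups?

Unrestricted: C(16,6) = 8008 ways to pick any 6 of the 16.
Subtract selections that omit an entire group: no basses → C(9,6) = 84; no sopranos → C(11,6) = 462; no altos → C(12,6) = 924.
Add back selections omitting two groups (i.e. drawn from a single group): C(7,6) + C(5,6) + C(4,6) = 7.
By inclusion–exclusion: 8008 − 1470 + 7 = 6545.

6545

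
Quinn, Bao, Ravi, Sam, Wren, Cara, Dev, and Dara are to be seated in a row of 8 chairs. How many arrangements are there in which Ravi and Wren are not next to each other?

30240

Of the 8! = 40320 arrangements, those with Ravi and Wren adjacent number 2 × 7! = 10080 (treat the pair as a block with 2 internal orders).
Complementary counting: 40320 − 10080 = 30240.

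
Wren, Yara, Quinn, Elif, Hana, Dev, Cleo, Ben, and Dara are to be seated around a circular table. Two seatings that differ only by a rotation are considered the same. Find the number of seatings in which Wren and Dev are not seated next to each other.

30240

Without the restriction there are (8)! = 40320 seatings.
Seatings with Wren beside Dev: treat them as a block with 2 internal orders, giving 2 × (7)! = 10080.
Subtracting, 40320 − 10080 = 30240.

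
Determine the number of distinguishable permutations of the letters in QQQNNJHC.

3360

Letter multiplicities in QQQNNJHC: C×1, H×1, J×1, N×2, Q×3.
So there are 8! / (3!·2!) = 3360 distinguishable arrangements.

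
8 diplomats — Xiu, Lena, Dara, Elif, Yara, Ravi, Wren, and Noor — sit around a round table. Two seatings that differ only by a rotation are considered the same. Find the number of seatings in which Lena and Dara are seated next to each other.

Treat {Lena, Dara} as one unit (2 internal orders) and seat the resulting 7 units around the table: (6)! circular arrangements.
So 2 × (6)! = 2 × 720 = 1440.

1440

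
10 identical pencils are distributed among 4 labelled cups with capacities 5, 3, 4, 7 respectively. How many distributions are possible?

By stars and bars, unrestricted non-negative solutions to x_1+…+x_4 = 10 number C(10+3,3) = 286.
Subtract solutions that violate a single cap (substitute x_i' = x_i − (cap_i+1)): x_1 ≥ 6 gives C(7,3) = 35; x_2 ≥ 4 gives C(9,3) = 84; x_3 ≥ 5 gives C(8,3) = 56; x_4 ≥ 8 gives C(5,3) = 10. Together 185.
Add back pairs where two caps are both exceeded: 1 + 0 + 0 + 4 + 0 + 0 = 5.
By inclusion–exclusion the count is 286 − 185 + 5 = 106.

106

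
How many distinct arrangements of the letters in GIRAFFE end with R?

With the last slot taken by R, it remains to arrange the other 6 letters (GIAFFE).
Those 6 letters have F appearing twice, giving (6)!/(2!) = 360.

360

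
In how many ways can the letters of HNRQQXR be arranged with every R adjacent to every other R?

Treat the 2 copies of R as a single block. The multiset to arrange is then {RR, H, N, Q, Q, X}, 6 items in all.
That gives (6)!/(2!) = 360 arrangements.

360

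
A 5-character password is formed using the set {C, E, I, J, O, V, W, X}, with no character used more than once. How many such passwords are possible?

6720

With no repetition, fill the 5 characters in order: 8 choices, then 7, down to 4.
8 × 7 × 6 × 5 × 4 = 6720.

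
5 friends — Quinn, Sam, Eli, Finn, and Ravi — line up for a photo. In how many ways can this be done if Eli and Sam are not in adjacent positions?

There are 5! = 120 arrangements in all. If Eli and Sam are adjacent, merging them into one block gives 2·(4)! = 48 arrangements.
So 120 − 48 = 72 arrangements keep them apart.

72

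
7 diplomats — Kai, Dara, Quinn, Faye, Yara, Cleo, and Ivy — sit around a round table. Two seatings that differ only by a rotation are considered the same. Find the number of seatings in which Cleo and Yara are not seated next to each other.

All circular seatings of 7 people number (6)! = 720.
Those with Cleo next to Yara: fuse the pair into one unit and seat 6 units around a circle — 2·(5)! = 240.
Subtracting, 720 − 240 = 480.

480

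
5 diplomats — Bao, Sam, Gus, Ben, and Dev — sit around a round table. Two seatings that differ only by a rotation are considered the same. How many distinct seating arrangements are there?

24

Around a circle, 5 distinct people have 5!/5 = (4)! = 24 rotationally distinct seatings.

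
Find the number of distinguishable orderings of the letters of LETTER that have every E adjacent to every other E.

Treat the 2 copies of E as a single block. The multiset to arrange is then {EE, L, R, T, T}, 5 items in all.
That gives (5)!/(2!) = 60 arrangements.

60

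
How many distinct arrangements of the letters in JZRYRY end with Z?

30

With the last slot taken by Z, it remains to arrange the other 5 letters (JRYRY).
Those 5 letters have R appearing twice and Y appearing twice, giving (5)!/(2!·2!) = 30.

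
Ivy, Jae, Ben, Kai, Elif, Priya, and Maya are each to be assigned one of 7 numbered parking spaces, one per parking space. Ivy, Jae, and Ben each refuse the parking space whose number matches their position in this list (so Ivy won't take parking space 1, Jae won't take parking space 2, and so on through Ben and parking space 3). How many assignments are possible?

Let Aᵢ (for i ∈ {1, 2, 3}) be the placements that put person i in their forbidden parking space. Any j of these fix j positions, leaving (7−j)! ways to fill the rest, and there are C(3,j) ways to pick which j.
By inclusion–exclusion, the number of valid placements is Σ_{j=0}^{3} (−1)^j C(3,j)·(7−j)!.
Computing: 5040 − 2160 + 360 − 24 = 3216.

3216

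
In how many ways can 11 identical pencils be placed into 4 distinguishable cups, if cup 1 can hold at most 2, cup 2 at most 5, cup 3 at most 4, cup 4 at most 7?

Ignoring the caps, the number of non-negative solutions to x_1+…+x_4 = 11 is C(14,3) = 364.
Subtract solutions that violate a single cap (substitute x_i' = x_i − (cap_i+1)): x_1 ≥ 3 gives C(11,3) = 165; x_2 ≥ 6 gives C(8,3) = 56; x_3 ≥ 5 gives C(9,3) = 84; x_4 ≥ 8 gives C(6,3) = 20. Together 325.
Add back pairs where two caps are both exceeded: 10 + 20 + 1 + 1 + 0 + 0 = 32.
By inclusion–exclusion the count is 364 − 325 + 32 = 71.

71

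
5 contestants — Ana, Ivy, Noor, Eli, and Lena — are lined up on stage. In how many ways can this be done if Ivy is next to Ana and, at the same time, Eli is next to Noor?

Treat {Ivy,Ana} as one block (2 orders) and {Eli,Noor} as another (2 orders).
That leaves 3 units to arrange: 2 × 2 × 3! = 4 × 6 = 24.

24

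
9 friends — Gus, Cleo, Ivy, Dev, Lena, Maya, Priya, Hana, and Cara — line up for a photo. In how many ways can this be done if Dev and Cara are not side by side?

282240

Of the 9! = 362880 arrangements, those with Dev and Cara adjacent number 2 × 8! = 80640 (treat the pair as a block with 2 internal orders).
So 362880 − 80640 = 282240 arrangements keep them apart.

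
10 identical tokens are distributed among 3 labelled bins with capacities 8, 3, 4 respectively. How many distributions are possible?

17

By stars and bars, unrestricted non-negative solutions to x_1+…+x_3 = 10 number C(10+2,2) = 66.
Subtract solutions that violate a single cap (substitute x_i' = x_i − (cap_i+1)): x_1 ≥ 9 gives C(3,2) = 3; x_2 ≥ 4 gives C(8,2) = 28; x_3 ≥ 5 gives C(7,2) = 21. Together 52.
Add back pairs where two caps are both exceeded: 0 + 0 + 3 = 3.
By inclusion–exclusion the count is 66 − 52 + 3 = 17.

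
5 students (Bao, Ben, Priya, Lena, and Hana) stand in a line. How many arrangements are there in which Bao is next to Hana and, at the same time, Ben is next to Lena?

Treat {Bao,Hana} as one block (2 orders) and {Ben,Lena} as another (2 orders).
That leaves 3 units to arrange: 2 × 2 × 3! = 4 × 6 = 24.

24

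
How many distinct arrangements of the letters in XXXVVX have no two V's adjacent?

10

There are 6!/(4!·2!) = 15 arrangements of XXXVVX in total.
If the two V's are adjacent, glue them into one block, leaving 5 items to arrange: (5)!/(4!) = 5 ways.
Subtracting, 15 − 5 = 10 arrangements keep the V's apart.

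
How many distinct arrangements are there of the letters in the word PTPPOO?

Letter multiplicities in PTPPOO: O×2, P×3, T×1.
So there are 6! / (3!·2!) = 60 distinguishable arrangements.

60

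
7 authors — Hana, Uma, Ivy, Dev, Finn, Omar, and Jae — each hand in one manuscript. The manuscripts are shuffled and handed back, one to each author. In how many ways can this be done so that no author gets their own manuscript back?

Let Aᵢ be the assignments in which author i gets their own manuscript. We want the size of the complement of A₁∪…∪A_7.
By inclusion–exclusion this is Σ_{j=0}^{7} (−1)^j C(7,j)·(7−j)!.
Computing: 5040 − 5040 + 2520 − 840 + 210 − 42 + 7 − 1 = 1854.

1854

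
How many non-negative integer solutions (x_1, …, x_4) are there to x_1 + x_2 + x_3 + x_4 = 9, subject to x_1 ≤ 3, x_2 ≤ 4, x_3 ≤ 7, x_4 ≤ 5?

Ignoring the caps, the number of non-negative solutions to x_1+…+x_4 = 9 is C(12,3) = 220.
Subtract solutions that violate a single cap (substitute x_i' = x_i − (cap_i+1)): x_1 ≥ 4 gives C(8,3) = 56; x_2 ≥ 5 gives C(7,3) = 35; x_3 ≥ 8 gives C(4,3) = 4; x_4 ≥ 6 gives C(6,3) = 20. Together 115.
Add back pairs where two caps are both exceeded: 1 + 0 + 0 + 0 + 0 + 0 = 1.
By inclusion–exclusion the count is 220 − 115 + 1 = 106.

106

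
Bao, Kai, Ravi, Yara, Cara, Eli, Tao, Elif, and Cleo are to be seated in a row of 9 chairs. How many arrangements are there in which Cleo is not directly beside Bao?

282240

Of the 9! = 362880 arrangements, those with Cleo and Bao adjacent number 2 × 8! = 80640 (treat the pair as a block with 2 internal orders).
So 362880 − 80640 = 282240 arrangements keep them apart.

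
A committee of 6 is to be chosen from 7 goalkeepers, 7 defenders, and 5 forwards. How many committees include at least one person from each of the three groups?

Unrestricted: C(19,6) = 27132 ways to pick any 6 of the 19.
Subtract selections that omit an entire group: no goalkeepers → C(12,6) = 924; no defenders → C(12,6) = 924; no forwards → C(14,6) = 3003.
Add back selections omitting two groups (i.e. drawn from a single group): C(7,6) + C(7,6) + C(5,6) = 14.
By inclusion–exclusion: 27132 − 4851 + 14 = 22295.

22295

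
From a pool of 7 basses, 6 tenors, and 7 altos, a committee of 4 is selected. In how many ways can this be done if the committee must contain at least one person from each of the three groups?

Total 4-person selections from all 20: C(20,4) = 4845.
Selections missing a whole group: no basses → C(13,4) = 715; no tenors → C(14,4) = 1001; no altos → C(13,4) = 715.
Add back selections omitting two groups (i.e. drawn from a single group): C(7,4) + C(6,4) + C(7,4) = 85.
By inclusion–exclusion: 4845 − 2431 + 85 = 2499.

2499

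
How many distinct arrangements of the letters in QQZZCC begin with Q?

30

Fix Q in the first position and arrange the remaining 5 letters.
Those 5 letters have C appearing twice and Z appearing twice, giving (5)!/(2!·2!) = 30.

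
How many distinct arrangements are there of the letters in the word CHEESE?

CHEESE has 6 letters with E appearing 3 times.
Dividing 6! = 720 by 3! = 6 for the repeated letters gives 120.

120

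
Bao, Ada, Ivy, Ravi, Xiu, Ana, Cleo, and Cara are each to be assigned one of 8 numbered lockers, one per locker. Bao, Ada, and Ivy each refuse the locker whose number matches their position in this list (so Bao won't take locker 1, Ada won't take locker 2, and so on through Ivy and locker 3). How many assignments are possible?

Let Aᵢ (for i ∈ {1, 2, 3}) be the placements that put person i in their forbidden locker. Any j of these fix j positions, leaving (8−j)! ways to fill the rest, and there are C(3,j) ways to pick which j.
By inclusion–exclusion, the number of valid placements is Σ_{j=0}^{3} (−1)^j C(3,j)·(8−j)!.
Computing: 40320 − 15120 + 2160 − 120 = 27240.

27240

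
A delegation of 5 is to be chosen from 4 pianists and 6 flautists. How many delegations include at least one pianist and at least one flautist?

Total 5-person selections from all 10: C(10,5) = 252.
Subtract selections that omit an entire group: no pianists → C(6,5) = 6; no flautists → C(4,5) = 0.
Both groups omitted at once is impossible, so 252 − 6 = 246.

246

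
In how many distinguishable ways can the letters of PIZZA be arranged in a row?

60

The 5 letters of PIZZA have repeats: Z appearing twice.
Dividing 5! = 120 by 2! = 2 for the repeated letters gives 60.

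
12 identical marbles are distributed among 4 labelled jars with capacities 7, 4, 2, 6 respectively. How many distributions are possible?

Ignoring the caps, the number of non-negative solutions to x_1+…+x_4 = 12 is C(15,3) = 455.
Subtract solutions that violate a single cap (substitute x_i' = x_i − (cap_i+1)): x_1 ≥ 8 gives C(7,3) = 35; x_2 ≥ 5 gives C(10,3) = 120; x_3 ≥ 3 gives C(12,3) = 220; x_4 ≥ 7 gives C(8,3) = 56. Together 431.
Add back pairs where two caps are both exceeded: 0 + 4 + 0 + 35 + 1 + 10 = 50.
By inclusion–exclusion the count is 455 − 431 + 50 = 74.

74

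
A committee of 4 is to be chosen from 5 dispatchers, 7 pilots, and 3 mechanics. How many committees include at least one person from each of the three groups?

630

Unrestricted: C(15,4) = 1365 ways to pick any 4 of the 15.
Subtract selections that omit an entire group: no dispatchers → C(10,4) = 210; no pilots → C(8,4) = 70; no mechanics → C(12,4) = 495.
Add back selections omitting two groups (i.e. drawn from a single group): C(5,4) + C(7,4) + C(3,4) = 40.
By inclusion–exclusion: 1365 − 775 + 40 = 630.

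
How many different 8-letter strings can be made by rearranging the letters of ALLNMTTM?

5040

The 8 letters of ALLNMTTM have repeats: L appearing twice, M appearing twice, and T appearing twice.
Dividing 8! = 40320 by 2!·2!·2! = 8 for the repeated letters gives 5040.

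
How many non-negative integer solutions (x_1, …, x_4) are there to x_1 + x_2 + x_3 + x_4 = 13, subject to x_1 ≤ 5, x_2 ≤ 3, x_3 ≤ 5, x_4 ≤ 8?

Ignoring the caps, the number of non-negative solutions to x_1+…+x_4 = 13 is C(16,3) = 560.
Subtract solutions that violate a single cap (substitute x_i' = x_i − (cap_i+1)): x_1 ≥ 6 gives C(10,3) = 120; x_2 ≥ 4 gives C(12,3) = 220; x_3 ≥ 6 gives C(10,3) = 120; x_4 ≥ 9 gives C(7,3) = 35. Together 495.
Add back pairs where two caps are both exceeded: 20 + 4 + 0 + 20 + 1 + 0 = 45.
By inclusion–exclusion the count is 560 − 495 + 45 = 110.

110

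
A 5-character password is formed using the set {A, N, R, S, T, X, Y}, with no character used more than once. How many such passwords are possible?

With no repetition, fill the 5 characters in order: 7 choices, then 6, down to 3.
That product is 7 × 6 × 5 × 4 × 3 = 2520.

2520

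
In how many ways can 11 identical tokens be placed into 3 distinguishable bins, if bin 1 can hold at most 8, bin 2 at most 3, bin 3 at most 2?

Without the upper bounds there are C(13,2) = 78 ways to split 11 among 3 bins.
Subtract solutions that violate a single cap (substitute x_i' = x_i − (cap_i+1)): x_1 ≥ 9 gives C(4,2) = 6; x_2 ≥ 4 gives C(9,2) = 36; x_3 ≥ 3 gives C(10,2) = 45. Together 87.
Add back pairs where two caps are both exceeded: 0 + 0 + 15 = 15.
By inclusion–exclusion the count is 78 − 87 + 15 = 6.

6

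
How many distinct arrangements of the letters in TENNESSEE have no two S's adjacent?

2940

Total arrangements of TENNESSEE: 9!/(4!·2!·2!) = 3780.
If the two S's are adjacent, glue them into one block, leaving 8 items to arrange: (8)!/(4!·2!) = 840 ways.
Subtracting, 3780 − 840 = 2940 arrangements keep the S's apart.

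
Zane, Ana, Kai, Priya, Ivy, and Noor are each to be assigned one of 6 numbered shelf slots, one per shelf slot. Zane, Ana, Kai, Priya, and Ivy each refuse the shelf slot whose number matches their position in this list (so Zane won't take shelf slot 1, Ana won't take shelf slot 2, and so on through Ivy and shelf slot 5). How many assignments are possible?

Let Aᵢ (for 1 ≤ i ≤ 5) be the placements that put person i in their forbidden shelf slot. Any j of these fix j positions, leaving (6−j)! ways to fill the rest, and there are C(5,j) ways to pick which j.
By inclusion–exclusion, the number of valid placements is Σ_{j=0}^{5} (−1)^j C(5,j)·(6−j)!.
Computing: 720 − 600 + 240 − 60 + 10 − 1 = 309.

309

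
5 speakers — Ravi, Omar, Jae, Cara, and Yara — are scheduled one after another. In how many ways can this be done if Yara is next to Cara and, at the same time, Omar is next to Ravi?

Treat {Yara,Cara} as one block (2 orders) and {Omar,Ravi} as another (2 orders).
That leaves 3 units to arrange: 2 × 2 × 3! = 4 × 6 = 24.

24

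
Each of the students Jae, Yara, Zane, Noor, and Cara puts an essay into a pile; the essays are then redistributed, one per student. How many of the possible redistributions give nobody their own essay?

Let Aᵢ be the assignments in which student i gets their own essay. We want the size of the complement of A₁∪…∪A_5.
By inclusion–exclusion this is Σ_{j=0}^{5} (−1)^j C(5,j)·(5−j)!.
Computing: 120 − 120 + 60 − 20 + 5 − 1 = 44.

44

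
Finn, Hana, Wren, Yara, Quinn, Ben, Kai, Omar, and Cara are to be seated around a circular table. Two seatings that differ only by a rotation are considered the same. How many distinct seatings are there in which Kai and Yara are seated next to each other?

Treat {Kai, Yara} as one unit (2 internal orders) and seat the resulting 8 units around the table: (7)! circular arrangements.
So 2 × (7)! = 2 × 5040 = 10080.

10080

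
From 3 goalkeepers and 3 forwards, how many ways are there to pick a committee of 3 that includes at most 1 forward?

10

Split by how many forwards are chosen (0 through 1).
Sum: C(3,0)·C(3,3) + C(3,1)·C(3,2) = 1 + 9 = 10.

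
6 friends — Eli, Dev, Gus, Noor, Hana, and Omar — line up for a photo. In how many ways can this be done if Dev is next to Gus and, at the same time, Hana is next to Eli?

96

Treat {Dev,Gus} as one block (2 orders) and {Hana,Eli} as another (2 orders).
That leaves 4 units to arrange: 2 × 2 × 4! = 4 × 24 = 96.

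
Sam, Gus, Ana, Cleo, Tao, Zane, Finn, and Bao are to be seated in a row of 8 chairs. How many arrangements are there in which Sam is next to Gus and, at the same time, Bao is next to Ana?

Treat {Sam,Gus} as one block (2 orders) and {Bao,Ana} as another (2 orders).
That leaves 6 units to arrange: 2 × 2 × 6! = 4 × 720 = 2880.

2880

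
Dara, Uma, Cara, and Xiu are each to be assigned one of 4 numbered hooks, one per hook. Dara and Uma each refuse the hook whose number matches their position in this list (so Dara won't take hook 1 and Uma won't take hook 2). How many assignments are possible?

14

Let Aᵢ (for i ∈ {1, 2}) be the placements that put person i in their forbidden hook. Any j of these fix j positions, leaving (4−j)! ways to fill the rest, and there are C(2,j) ways to pick which j.
By inclusion–exclusion, the number of valid placements is Σ_{j=0}^{2} (−1)^j C(2,j)·(4−j)!.
Computing: 24 − 12 + 2 = 14.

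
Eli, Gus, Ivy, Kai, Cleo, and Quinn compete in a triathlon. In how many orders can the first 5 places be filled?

This is an ordered selection of 5 from 6: P(6,5).
That gives 6 × 5 × 4 × 3 × 2 = 720.

720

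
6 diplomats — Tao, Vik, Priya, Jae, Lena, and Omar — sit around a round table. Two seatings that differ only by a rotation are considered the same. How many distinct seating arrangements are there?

Seat Tao anywhere (absorbing the rotational symmetry), then permute the other 5: (5)! = 120.

120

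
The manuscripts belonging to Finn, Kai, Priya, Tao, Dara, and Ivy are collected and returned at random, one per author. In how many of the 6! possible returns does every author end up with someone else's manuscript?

265

Count assignments avoiding every fixed point. For any j of the 6 authors fixed to their own manuscript, the other 6−j can be arranged in (6−j)! ways.
By inclusion–exclusion this is Σ_{j=0}^{6} (−1)^j C(6,j)·(6−j)!.
Computing: 720 − 720 + 360 − 120 + 30 − 6 + 1 = 265.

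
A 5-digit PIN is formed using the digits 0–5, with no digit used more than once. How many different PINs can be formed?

720

Choose and order 5 of the 6 symbols: the first digit has 6 options, the next 5, and so on down to 2.
6 × 5 × 4 × 3 × 2 = 720.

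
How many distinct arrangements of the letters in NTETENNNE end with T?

280

Fix T in the last position and arrange the remaining 8 letters.
Those 8 letters have E appearing 3 times and N appearing 4 times, giving (8)!/(4!·3!) = 280.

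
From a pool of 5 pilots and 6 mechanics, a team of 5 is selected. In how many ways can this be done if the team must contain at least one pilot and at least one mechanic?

455

Total 5-person selections from all 11: C(11,5) = 462.
Selections missing a whole group: no pilots → C(6,5) = 6; no mechanics → C(5,5) = 1.
Both groups omitted at once is impossible, so 462 − 7 = 455.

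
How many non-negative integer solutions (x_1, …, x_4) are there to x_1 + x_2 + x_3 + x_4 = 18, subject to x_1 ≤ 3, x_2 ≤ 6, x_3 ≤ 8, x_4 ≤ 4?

By stars and bars, unrestricted non-negative solutions to x_1+…+x_4 = 18 number C(18+3,3) = 1330.
Subtract solutions that violate a single cap (substitute x_i' = x_i − (cap_i+1)): x_1 ≥ 4 gives C(17,3) = 680; x_2 ≥ 7 gives C(14,3) = 364; x_3 ≥ 9 gives C(12,3) = 220; x_4 ≥ 5 gives C(16,3) = 560. Together 1824.
Add back pairs where two caps are both exceeded: 120 + 56 + 220 + 10 + 84 + 35 = 525.
Subtract triples: 0 + 10 + 1 + 0 = 11.
By inclusion–exclusion the count is 1330 − 1824 + 525 − 11 = 20.

20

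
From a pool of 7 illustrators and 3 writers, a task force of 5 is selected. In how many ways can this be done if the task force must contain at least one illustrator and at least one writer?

Unrestricted: C(10,5) = 252 ways to pick any 5 of the 10.
Subtract selections that omit an entire group: no illustrators → C(3,5) = 0; no writers → C(7,5) = 21.
Both groups omitted at once is impossible, so 252 − 21 = 231.

231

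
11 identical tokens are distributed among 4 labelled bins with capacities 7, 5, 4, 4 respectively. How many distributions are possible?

126

Ignoring the caps, the number of non-negative solutions to x_1+…+x_4 = 11 is C(14,3) = 364.
Subtract solutions that violate a single cap (substitute x_i' = x_i − (cap_i+1)): x_1 ≥ 8 gives C(6,3) = 20; x_2 ≥ 6 gives C(8,3) = 56; x_3 ≥ 5 gives C(9,3) = 84; x_4 ≥ 5 gives C(9,3) = 84. Together 244.
Add back pairs where two caps are both exceeded: 0 + 0 + 0 + 1 + 1 + 4 = 6.
By inclusion–exclusion the count is 364 − 244 + 6 = 126.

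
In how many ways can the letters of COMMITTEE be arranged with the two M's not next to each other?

Total arrangements of COMMITTEE: 9!/(2!·2!·2!) = 45360.
If the two M's are adjacent, glue them into one block, leaving 8 items to arrange: (8)!/(2!·2!) = 10080 ways.
Subtracting, 45360 − 10080 = 35280 arrangements keep the M's apart.

35280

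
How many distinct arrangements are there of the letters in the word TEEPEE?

30

Letter multiplicities in TEEPEE: E×4, P×1, T×1.
Dividing 6! = 720 by 4! = 24 for the repeated letters gives 30.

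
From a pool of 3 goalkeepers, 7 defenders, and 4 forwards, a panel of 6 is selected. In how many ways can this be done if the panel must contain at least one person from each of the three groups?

With no constraint there are C(14,6) = 3003 possible selections.
Selections missing a whole group: no goalkeepers → C(11,6) = 462; no defenders → C(7,6) = 7; no forwards → C(10,6) = 210.
Add back selections omitting two groups (i.e. drawn from a single group): C(3,6) + C(7,6) + C(4,6) = 7.
By inclusion–exclusion: 3003 − 679 + 7 = 2331.

2331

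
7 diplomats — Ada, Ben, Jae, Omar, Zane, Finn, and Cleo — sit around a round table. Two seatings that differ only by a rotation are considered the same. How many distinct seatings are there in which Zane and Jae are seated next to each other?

Glue Zane and Jae into a block (2 internal orders). Seating 6 units around a circle gives (5)! arrangements.
So 2 × (5)! = 2 × 120 = 240.

240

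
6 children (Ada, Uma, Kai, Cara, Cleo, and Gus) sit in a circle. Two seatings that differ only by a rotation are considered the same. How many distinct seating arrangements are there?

Seat Ada anywhere (absorbing the rotational symmetry), then permute the other 5: (5)! = 120.

120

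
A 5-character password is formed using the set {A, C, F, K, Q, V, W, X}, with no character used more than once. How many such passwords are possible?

6720

This is a permutation of 5 out of 8: P(8,5) = 8!/3!.
8 × 7 × 6 × 5 × 4 = 6720.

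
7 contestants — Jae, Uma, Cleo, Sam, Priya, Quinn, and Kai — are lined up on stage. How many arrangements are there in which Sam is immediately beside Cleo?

Treat {Sam, Cleo} as a single unit. There are 6 units to order, and the pair itself can be ordered 2 ways.
That gives 2 × 6! = 2 × 720 = 1440.

1440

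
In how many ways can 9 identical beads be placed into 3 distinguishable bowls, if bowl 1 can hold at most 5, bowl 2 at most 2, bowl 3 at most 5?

Ignoring the caps, the number of non-negative solutions to x_1+…+x_3 = 9 is C(11,2) = 55.
Subtract solutions that violate a single cap (substitute x_i' = x_i − (cap_i+1)): x_1 ≥ 6 gives C(5,2) = 10; x_2 ≥ 3 gives C(8,2) = 28; x_3 ≥ 6 gives C(5,2) = 10. Together 48.
Add back pairs where two caps are both exceeded: 1 + 0 + 1 = 2.
By inclusion–exclusion the count is 55 − 48 + 2 = 9.

9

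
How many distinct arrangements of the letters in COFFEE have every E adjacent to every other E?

60

Treat the 2 copies of E as a single block. The multiset to arrange is then {EE, C, F, F, O}, 5 items in all.
That gives (5)!/(2!) = 60 arrangements.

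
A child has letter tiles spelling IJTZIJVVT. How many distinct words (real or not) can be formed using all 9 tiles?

The 9 letters of IJTZIJVVT have repeats: I appearing twice, J appearing twice, T appearing twice, and V appearing twice.
Dividing 9! = 362880 by 2!·2!·2!·2! = 16 for the repeated letters gives 22680.

22680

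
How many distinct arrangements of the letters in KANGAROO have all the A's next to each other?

2520

Treat the 2 copies of A as a single block. The multiset to arrange is then {AA, G, K, N, O, O, R}, 7 items in all.
That gives (7)!/(2!) = 2520 arrangements.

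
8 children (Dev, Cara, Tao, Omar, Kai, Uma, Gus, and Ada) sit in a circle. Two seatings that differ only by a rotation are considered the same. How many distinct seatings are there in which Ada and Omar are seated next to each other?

Glue Ada and Omar into a block (2 internal orders). Seating 7 units around a circle gives (6)! arrangements.
So 2 × (6)! = 2 × 720 = 1440.

1440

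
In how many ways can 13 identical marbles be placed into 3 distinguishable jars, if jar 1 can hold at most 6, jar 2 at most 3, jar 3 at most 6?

6

By stars and bars, unrestricted non-negative solutions to x_1+…+x_3 = 13 number C(13+2,2) = 105.
Subtract solutions that violate a single cap (substitute x_i' = x_i − (cap_i+1)): x_1 ≥ 7 gives C(8,2) = 28; x_2 ≥ 4 gives C(11,2) = 55; x_3 ≥ 7 gives C(8,2) = 28. Together 111.
Add back pairs where two caps are both exceeded: 6 + 0 + 6 = 12.
By inclusion–exclusion the count is 105 − 111 + 12 = 6.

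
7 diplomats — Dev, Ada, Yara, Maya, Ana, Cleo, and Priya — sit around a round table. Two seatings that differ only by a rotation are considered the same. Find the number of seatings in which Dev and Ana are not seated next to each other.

480

Without the restriction there are (6)! = 720 seatings.
Those with Dev next to Ana: fuse the pair into one unit and seat 6 units around a circle — 2·(5)! = 240.
Subtracting, 720 − 240 = 480.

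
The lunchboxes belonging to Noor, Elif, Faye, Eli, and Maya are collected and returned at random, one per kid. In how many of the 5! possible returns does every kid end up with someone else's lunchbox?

44

This is the derangement count D_5: permutations of 5 items with no fixed point.
By inclusion–exclusion this is Σ_{j=0}^{5} (−1)^j C(5,j)·(5−j)!.
Computing: 120 − 120 + 60 − 20 + 5 − 1 = 44.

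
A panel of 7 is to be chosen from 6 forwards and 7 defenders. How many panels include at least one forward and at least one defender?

Unrestricted: C(13,7) = 1716 ways to pick any 7 of the 13.
Selections missing a whole group: no forwards → C(7,7) = 1; no defenders → C(6,7) = 0.
Both groups omitted at once is impossible, so 1716 − 1 = 1715.

1715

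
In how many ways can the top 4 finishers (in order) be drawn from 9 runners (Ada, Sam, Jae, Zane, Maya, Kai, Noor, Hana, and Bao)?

3024

There are 9 choices for 1st place, 8 for 2nd, and so on down to 6 for position 4.
That gives 9 × 8 × 7 × 6 = 3024.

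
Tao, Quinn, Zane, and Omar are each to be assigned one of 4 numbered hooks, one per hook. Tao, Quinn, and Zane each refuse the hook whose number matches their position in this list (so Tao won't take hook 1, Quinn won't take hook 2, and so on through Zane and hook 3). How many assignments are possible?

Let Aᵢ (for i ∈ {1, 2, 3}) be the placements that put person i in their forbidden hook. Any j of these fix j positions, leaving (4−j)! ways to fill the rest, and there are C(3,j) ways to pick which j.
By inclusion–exclusion, the number of valid placements is Σ_{j=0}^{3} (−1)^j C(3,j)·(4−j)!.
Computing: 24 − 18 + 6 − 1 = 11.

11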